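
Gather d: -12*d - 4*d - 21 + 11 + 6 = -16*d - 4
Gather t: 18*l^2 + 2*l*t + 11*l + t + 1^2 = 18*l^2 + 11*l + t*(2*l + 1) + 1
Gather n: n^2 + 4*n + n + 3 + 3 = n^2 + 5*n + 6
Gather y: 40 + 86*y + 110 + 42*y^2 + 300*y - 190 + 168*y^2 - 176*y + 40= 210*y^2 + 210*y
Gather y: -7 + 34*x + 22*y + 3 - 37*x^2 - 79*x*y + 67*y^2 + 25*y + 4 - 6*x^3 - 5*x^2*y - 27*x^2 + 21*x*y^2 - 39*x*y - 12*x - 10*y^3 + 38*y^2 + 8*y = -6*x^3 - 64*x^2 + 22*x - 10*y^3 + y^2*(21*x + 105) + y*(-5*x^2 - 118*x + 55)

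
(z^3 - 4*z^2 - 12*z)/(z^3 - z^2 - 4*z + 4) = z*(z - 6)/(z^2 - 3*z + 2)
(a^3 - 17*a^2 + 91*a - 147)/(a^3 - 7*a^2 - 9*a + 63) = (a - 7)/(a + 3)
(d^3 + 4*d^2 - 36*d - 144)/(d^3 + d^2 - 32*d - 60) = (d^2 + 10*d + 24)/(d^2 + 7*d + 10)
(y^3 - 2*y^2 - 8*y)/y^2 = y - 2 - 8/y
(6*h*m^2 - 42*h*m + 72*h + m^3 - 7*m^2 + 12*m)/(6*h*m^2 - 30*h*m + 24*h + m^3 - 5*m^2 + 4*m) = (m - 3)/(m - 1)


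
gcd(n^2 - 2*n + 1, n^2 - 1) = n - 1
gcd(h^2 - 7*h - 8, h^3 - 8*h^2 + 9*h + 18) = h + 1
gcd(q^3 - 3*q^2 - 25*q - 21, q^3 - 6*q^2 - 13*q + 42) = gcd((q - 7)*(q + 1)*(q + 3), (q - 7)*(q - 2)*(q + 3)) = q^2 - 4*q - 21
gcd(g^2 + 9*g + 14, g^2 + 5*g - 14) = g + 7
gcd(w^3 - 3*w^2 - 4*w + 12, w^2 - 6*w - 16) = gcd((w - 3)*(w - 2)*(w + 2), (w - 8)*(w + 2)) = w + 2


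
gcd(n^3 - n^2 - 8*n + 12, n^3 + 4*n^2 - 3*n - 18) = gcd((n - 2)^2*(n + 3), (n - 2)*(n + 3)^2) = n^2 + n - 6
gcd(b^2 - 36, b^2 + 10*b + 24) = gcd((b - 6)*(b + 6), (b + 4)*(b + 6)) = b + 6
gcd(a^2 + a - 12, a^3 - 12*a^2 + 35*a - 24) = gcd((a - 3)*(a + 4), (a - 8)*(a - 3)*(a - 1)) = a - 3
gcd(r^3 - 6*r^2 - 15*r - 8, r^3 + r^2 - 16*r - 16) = r + 1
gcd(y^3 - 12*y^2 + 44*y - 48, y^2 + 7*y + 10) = 1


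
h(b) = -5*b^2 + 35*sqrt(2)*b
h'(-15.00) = 199.50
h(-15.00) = -1867.46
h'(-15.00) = 199.50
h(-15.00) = -1867.46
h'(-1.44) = 63.90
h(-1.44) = -81.64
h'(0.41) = 45.40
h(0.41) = 19.45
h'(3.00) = 19.50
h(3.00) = 103.49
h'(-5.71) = 106.60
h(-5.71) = -445.65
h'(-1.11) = 60.60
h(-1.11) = -61.10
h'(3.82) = 11.30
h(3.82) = 116.12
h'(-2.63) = 75.80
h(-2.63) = -164.76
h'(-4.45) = 94.00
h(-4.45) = -319.28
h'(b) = -10*b + 35*sqrt(2)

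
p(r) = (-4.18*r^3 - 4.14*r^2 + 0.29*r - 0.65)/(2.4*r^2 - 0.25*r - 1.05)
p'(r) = (0.25 - 4.8*r)*(-4.18*r^3 - 4.14*r^2 + 0.29*r - 0.65)/(2.4*r^2 - 0.25*r - 1.05)^2 + (-12.54*r^2 - 8.28*r + 0.29)/(2.4*r^2 - 0.25*r - 1.05)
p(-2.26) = 2.19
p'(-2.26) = -1.76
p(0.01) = 0.62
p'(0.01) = -0.31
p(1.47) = -5.96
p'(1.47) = 0.41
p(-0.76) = -2.71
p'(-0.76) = -21.34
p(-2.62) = 2.82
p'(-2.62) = -1.74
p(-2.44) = 2.51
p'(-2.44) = -1.75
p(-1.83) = 1.42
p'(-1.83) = -1.84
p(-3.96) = 5.13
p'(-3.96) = -1.72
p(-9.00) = 13.85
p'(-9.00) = -1.73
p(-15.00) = 24.27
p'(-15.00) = -1.74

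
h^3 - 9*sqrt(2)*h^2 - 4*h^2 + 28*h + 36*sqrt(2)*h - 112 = (h - 4)*(h - 7*sqrt(2))*(h - 2*sqrt(2))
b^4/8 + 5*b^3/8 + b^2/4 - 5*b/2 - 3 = (b/4 + 1/2)*(b/2 + 1)*(b - 2)*(b + 3)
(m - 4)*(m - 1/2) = m^2 - 9*m/2 + 2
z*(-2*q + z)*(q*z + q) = -2*q^2*z^2 - 2*q^2*z + q*z^3 + q*z^2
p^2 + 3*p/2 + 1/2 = (p + 1/2)*(p + 1)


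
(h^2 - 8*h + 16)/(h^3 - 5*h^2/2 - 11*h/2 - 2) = 2*(h - 4)/(2*h^2 + 3*h + 1)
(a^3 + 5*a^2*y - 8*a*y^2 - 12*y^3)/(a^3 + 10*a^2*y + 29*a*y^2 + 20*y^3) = (a^2 + 4*a*y - 12*y^2)/(a^2 + 9*a*y + 20*y^2)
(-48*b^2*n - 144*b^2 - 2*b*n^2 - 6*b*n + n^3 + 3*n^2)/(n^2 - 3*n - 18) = (-48*b^2 - 2*b*n + n^2)/(n - 6)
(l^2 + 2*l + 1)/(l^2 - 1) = (l + 1)/(l - 1)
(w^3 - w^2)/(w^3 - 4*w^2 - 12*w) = w*(1 - w)/(-w^2 + 4*w + 12)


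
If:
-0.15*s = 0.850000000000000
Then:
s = -5.67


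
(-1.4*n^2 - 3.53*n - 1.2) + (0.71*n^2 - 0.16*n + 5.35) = -0.69*n^2 - 3.69*n + 4.15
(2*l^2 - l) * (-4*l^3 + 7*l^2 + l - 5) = -8*l^5 + 18*l^4 - 5*l^3 - 11*l^2 + 5*l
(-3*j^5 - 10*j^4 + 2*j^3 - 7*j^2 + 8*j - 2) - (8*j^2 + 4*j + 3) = -3*j^5 - 10*j^4 + 2*j^3 - 15*j^2 + 4*j - 5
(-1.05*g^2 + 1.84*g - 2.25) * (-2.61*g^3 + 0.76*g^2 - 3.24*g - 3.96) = 2.7405*g^5 - 5.6004*g^4 + 10.6729*g^3 - 3.5136*g^2 + 0.00360000000000049*g + 8.91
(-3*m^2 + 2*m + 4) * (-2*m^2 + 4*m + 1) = 6*m^4 - 16*m^3 - 3*m^2 + 18*m + 4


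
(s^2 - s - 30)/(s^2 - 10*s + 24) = (s + 5)/(s - 4)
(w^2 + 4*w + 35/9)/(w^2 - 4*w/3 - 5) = (w + 7/3)/(w - 3)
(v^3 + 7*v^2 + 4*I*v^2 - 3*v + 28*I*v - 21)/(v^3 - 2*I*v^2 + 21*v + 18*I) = (v + 7)/(v - 6*I)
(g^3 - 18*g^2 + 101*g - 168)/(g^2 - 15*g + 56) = g - 3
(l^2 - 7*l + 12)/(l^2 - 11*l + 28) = (l - 3)/(l - 7)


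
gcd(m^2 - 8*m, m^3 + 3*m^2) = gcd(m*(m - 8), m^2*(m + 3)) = m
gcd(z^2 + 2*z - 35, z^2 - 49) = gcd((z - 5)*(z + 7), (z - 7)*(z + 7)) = z + 7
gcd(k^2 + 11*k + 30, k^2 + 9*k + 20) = k + 5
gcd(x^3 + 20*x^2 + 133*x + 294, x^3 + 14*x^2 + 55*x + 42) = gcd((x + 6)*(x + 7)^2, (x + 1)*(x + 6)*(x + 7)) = x^2 + 13*x + 42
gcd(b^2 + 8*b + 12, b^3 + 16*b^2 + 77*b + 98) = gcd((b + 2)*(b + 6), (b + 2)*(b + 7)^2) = b + 2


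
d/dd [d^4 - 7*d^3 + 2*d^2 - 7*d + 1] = 4*d^3 - 21*d^2 + 4*d - 7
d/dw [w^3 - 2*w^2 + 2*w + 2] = 3*w^2 - 4*w + 2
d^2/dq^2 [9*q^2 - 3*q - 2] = 18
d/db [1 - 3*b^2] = -6*b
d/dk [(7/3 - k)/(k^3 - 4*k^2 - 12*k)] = (6*k^3 - 33*k^2 + 56*k + 84)/(3*k^2*(k^4 - 8*k^3 - 8*k^2 + 96*k + 144))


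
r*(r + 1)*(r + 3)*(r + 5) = r^4 + 9*r^3 + 23*r^2 + 15*r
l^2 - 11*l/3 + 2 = (l - 3)*(l - 2/3)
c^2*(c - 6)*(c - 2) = c^4 - 8*c^3 + 12*c^2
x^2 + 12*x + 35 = (x + 5)*(x + 7)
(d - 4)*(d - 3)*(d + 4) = d^3 - 3*d^2 - 16*d + 48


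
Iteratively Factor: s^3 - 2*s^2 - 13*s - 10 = (s - 5)*(s^2 + 3*s + 2) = (s - 5)*(s + 2)*(s + 1)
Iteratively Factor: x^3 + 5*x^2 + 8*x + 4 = (x + 2)*(x^2 + 3*x + 2) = (x + 1)*(x + 2)*(x + 2)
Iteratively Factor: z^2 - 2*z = (z - 2)*(z)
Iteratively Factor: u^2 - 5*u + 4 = (u - 1)*(u - 4)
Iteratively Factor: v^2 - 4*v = (v - 4)*(v)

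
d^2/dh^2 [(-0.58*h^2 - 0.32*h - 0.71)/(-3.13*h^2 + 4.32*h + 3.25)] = (21.955072*h^3 + 77.135094*h^2 - 38.070816*h + 44.212458)/(30.664297*h^6 - 126.967824*h^5 + 79.720161*h^4 + 183.049632*h^3 - 82.776525*h^2 - 136.89*h - 34.328125)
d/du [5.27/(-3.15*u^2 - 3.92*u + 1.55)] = (33.201*u + 20.6584)/(3.15*u^2 + 3.92*u - 1.55)^2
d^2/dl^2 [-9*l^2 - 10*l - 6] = -18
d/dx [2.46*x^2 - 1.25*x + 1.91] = 4.92*x - 1.25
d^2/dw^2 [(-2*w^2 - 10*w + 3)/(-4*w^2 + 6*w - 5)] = 4*(104*w^3 - 132*w^2 - 192*w + 151)/(64*w^6 - 288*w^5 + 672*w^4 - 936*w^3 + 840*w^2 - 450*w + 125)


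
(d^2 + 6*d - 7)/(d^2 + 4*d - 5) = (d + 7)/(d + 5)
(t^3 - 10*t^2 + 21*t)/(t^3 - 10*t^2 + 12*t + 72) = t*(t^2 - 10*t + 21)/(t^3 - 10*t^2 + 12*t + 72)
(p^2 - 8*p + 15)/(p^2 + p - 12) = (p - 5)/(p + 4)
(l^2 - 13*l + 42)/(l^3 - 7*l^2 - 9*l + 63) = (l - 6)/(l^2 - 9)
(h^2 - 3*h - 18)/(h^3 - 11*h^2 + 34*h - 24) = (h + 3)/(h^2 - 5*h + 4)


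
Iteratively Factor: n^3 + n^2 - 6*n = (n + 3)*(n^2 - 2*n) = n*(n + 3)*(n - 2)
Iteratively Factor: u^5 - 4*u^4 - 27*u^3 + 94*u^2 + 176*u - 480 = (u - 5)*(u^4 + u^3 - 22*u^2 - 16*u + 96) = (u - 5)*(u + 4)*(u^3 - 3*u^2 - 10*u + 24) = (u - 5)*(u + 3)*(u + 4)*(u^2 - 6*u + 8) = (u - 5)*(u - 4)*(u + 3)*(u + 4)*(u - 2)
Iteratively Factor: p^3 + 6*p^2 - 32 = (p + 4)*(p^2 + 2*p - 8) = (p - 2)*(p + 4)*(p + 4)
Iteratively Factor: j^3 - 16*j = (j)*(j^2 - 16) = j*(j + 4)*(j - 4)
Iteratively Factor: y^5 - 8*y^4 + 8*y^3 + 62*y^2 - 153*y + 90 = (y - 2)*(y^4 - 6*y^3 - 4*y^2 + 54*y - 45) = (y - 5)*(y - 2)*(y^3 - y^2 - 9*y + 9) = (y - 5)*(y - 2)*(y + 3)*(y^2 - 4*y + 3) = (y - 5)*(y - 2)*(y - 1)*(y + 3)*(y - 3)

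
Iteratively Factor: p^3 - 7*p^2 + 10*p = (p)*(p^2 - 7*p + 10) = p*(p - 2)*(p - 5)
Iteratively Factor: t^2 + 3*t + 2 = (t + 1)*(t + 2)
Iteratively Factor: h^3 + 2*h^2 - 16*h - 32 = (h + 4)*(h^2 - 2*h - 8) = (h + 2)*(h + 4)*(h - 4)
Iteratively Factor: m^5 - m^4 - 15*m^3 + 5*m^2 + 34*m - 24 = (m - 1)*(m^4 - 15*m^2 - 10*m + 24) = (m - 1)*(m + 3)*(m^3 - 3*m^2 - 6*m + 8) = (m - 1)^2*(m + 3)*(m^2 - 2*m - 8) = (m - 4)*(m - 1)^2*(m + 3)*(m + 2)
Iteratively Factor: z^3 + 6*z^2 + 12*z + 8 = (z + 2)*(z^2 + 4*z + 4) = (z + 2)^2*(z + 2)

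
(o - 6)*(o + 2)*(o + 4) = o^3 - 28*o - 48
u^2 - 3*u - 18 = (u - 6)*(u + 3)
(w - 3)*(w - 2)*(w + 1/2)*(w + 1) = w^4 - 7*w^3/2 - w^2 + 13*w/2 + 3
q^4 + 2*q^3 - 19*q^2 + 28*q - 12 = (q - 2)*(q - 1)^2*(q + 6)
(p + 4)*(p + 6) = p^2 + 10*p + 24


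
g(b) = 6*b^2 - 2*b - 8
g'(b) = 12*b - 2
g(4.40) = 99.36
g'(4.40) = 50.80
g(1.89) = 9.65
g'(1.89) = 20.68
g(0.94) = -4.58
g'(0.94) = 9.28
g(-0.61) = -4.55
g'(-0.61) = -9.32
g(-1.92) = 17.96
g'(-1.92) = -25.04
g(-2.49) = 34.18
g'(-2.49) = -31.88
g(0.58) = -7.14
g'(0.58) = 4.96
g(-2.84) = 46.07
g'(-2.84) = -36.08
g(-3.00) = 52.00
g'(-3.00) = -38.00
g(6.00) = 196.00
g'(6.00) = 70.00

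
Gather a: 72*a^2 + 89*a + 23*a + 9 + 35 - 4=72*a^2 + 112*a + 40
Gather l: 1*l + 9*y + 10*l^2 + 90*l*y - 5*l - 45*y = 10*l^2 + l*(90*y - 4) - 36*y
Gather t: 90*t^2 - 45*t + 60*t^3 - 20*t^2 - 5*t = 60*t^3 + 70*t^2 - 50*t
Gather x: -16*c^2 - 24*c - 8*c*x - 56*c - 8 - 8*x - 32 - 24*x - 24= -16*c^2 - 80*c + x*(-8*c - 32) - 64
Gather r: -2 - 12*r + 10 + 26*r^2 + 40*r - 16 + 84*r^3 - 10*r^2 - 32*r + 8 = 84*r^3 + 16*r^2 - 4*r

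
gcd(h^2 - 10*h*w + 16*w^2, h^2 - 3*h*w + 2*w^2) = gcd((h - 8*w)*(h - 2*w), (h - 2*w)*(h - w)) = -h + 2*w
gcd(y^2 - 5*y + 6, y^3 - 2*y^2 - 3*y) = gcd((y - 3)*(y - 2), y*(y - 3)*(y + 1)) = y - 3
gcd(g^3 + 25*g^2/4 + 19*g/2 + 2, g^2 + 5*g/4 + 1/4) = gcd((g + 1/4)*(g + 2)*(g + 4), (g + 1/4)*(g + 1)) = g + 1/4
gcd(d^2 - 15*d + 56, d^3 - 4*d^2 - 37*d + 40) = d - 8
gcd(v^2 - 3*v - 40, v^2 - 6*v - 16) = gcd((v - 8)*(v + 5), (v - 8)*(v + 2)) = v - 8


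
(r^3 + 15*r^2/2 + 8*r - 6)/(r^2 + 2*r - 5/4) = 2*(r^2 + 8*r + 12)/(2*r + 5)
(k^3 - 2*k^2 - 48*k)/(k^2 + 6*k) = k - 8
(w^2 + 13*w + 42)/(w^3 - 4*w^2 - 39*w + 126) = (w + 7)/(w^2 - 10*w + 21)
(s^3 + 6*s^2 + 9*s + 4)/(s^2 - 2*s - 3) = (s^2 + 5*s + 4)/(s - 3)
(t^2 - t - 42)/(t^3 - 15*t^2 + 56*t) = (t + 6)/(t*(t - 8))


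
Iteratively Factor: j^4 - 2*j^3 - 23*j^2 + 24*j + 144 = (j - 4)*(j^3 + 2*j^2 - 15*j - 36) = (j - 4)^2*(j^2 + 6*j + 9) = (j - 4)^2*(j + 3)*(j + 3)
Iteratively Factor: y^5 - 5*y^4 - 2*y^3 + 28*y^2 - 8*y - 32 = (y - 4)*(y^4 - y^3 - 6*y^2 + 4*y + 8) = (y - 4)*(y + 1)*(y^3 - 2*y^2 - 4*y + 8) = (y - 4)*(y + 1)*(y + 2)*(y^2 - 4*y + 4) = (y - 4)*(y - 2)*(y + 1)*(y + 2)*(y - 2)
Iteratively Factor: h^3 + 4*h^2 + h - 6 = (h - 1)*(h^2 + 5*h + 6) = (h - 1)*(h + 3)*(h + 2)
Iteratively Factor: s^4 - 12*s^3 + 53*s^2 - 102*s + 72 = (s - 4)*(s^3 - 8*s^2 + 21*s - 18) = (s - 4)*(s - 2)*(s^2 - 6*s + 9) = (s - 4)*(s - 3)*(s - 2)*(s - 3)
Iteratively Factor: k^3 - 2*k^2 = (k)*(k^2 - 2*k) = k*(k - 2)*(k)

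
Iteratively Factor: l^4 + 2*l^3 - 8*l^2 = (l - 2)*(l^3 + 4*l^2) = l*(l - 2)*(l^2 + 4*l) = l^2*(l - 2)*(l + 4)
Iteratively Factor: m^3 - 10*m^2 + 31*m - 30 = (m - 3)*(m^2 - 7*m + 10) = (m - 5)*(m - 3)*(m - 2)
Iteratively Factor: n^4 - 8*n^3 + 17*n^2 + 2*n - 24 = (n - 4)*(n^3 - 4*n^2 + n + 6) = (n - 4)*(n + 1)*(n^2 - 5*n + 6) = (n - 4)*(n - 3)*(n + 1)*(n - 2)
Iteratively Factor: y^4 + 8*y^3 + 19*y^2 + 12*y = (y)*(y^3 + 8*y^2 + 19*y + 12) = y*(y + 4)*(y^2 + 4*y + 3) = y*(y + 1)*(y + 4)*(y + 3)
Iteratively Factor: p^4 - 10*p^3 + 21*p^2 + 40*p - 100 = (p - 2)*(p^3 - 8*p^2 + 5*p + 50) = (p - 5)*(p - 2)*(p^2 - 3*p - 10) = (p - 5)*(p - 2)*(p + 2)*(p - 5)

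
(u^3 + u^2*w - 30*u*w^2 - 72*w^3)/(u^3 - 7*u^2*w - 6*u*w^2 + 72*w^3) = (u + 4*w)/(u - 4*w)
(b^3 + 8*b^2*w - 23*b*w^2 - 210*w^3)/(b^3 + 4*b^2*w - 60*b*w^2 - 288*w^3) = (-b^2 - 2*b*w + 35*w^2)/(-b^2 + 2*b*w + 48*w^2)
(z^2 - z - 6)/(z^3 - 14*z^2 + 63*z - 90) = (z + 2)/(z^2 - 11*z + 30)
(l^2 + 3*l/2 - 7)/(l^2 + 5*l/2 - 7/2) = (l - 2)/(l - 1)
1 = 1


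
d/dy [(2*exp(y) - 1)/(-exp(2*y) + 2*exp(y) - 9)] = 2*(exp(2*y) - exp(y) - 8)*exp(y)/(exp(4*y) - 4*exp(3*y) + 22*exp(2*y) - 36*exp(y) + 81)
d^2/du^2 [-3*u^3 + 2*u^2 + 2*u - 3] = 4 - 18*u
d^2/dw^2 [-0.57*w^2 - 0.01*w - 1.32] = -1.14000000000000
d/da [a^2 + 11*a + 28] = 2*a + 11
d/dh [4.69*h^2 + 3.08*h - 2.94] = 9.38*h + 3.08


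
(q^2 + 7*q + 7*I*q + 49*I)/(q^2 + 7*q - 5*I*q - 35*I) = (q + 7*I)/(q - 5*I)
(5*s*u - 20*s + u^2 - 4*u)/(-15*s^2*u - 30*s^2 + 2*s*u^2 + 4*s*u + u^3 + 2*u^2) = (4 - u)/(3*s*u + 6*s - u^2 - 2*u)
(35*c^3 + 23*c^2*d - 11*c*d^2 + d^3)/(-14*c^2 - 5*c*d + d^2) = (-5*c^2 - 4*c*d + d^2)/(2*c + d)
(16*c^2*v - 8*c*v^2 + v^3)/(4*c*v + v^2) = (16*c^2 - 8*c*v + v^2)/(4*c + v)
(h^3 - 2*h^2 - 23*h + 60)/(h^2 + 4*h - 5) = (h^2 - 7*h + 12)/(h - 1)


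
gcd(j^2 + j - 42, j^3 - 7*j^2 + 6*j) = j - 6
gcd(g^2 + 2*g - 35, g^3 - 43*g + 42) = g + 7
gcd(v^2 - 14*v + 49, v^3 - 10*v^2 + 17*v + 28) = v - 7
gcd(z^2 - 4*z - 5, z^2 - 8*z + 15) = z - 5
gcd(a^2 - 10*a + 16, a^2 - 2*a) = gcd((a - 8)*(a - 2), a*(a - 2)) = a - 2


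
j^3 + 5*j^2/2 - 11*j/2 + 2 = (j - 1)*(j - 1/2)*(j + 4)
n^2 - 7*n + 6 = (n - 6)*(n - 1)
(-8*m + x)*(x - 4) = -8*m*x + 32*m + x^2 - 4*x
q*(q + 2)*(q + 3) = q^3 + 5*q^2 + 6*q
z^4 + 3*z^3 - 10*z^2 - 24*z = z*(z - 3)*(z + 2)*(z + 4)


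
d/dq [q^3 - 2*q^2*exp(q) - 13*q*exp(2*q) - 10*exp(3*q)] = -2*q^2*exp(q) + 3*q^2 - 26*q*exp(2*q) - 4*q*exp(q) - 30*exp(3*q) - 13*exp(2*q)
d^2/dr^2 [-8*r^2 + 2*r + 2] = -16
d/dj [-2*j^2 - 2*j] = -4*j - 2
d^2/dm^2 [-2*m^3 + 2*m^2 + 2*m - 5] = 4 - 12*m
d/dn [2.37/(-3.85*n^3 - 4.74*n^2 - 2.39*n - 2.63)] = (27.3735*n^2 + 22.4676*n + 5.6643)/(3.85*n^3 + 4.74*n^2 + 2.39*n + 2.63)^2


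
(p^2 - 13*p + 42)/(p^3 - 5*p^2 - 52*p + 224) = (p^2 - 13*p + 42)/(p^3 - 5*p^2 - 52*p + 224)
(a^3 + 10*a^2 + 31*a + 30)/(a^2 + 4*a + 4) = (a^2 + 8*a + 15)/(a + 2)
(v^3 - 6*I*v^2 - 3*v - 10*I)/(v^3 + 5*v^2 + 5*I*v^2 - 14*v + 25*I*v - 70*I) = (v^3 - 6*I*v^2 - 3*v - 10*I)/(v^3 + 5*v^2*(1 + I) + v*(-14 + 25*I) - 70*I)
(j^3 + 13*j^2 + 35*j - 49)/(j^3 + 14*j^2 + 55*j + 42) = (j^2 + 6*j - 7)/(j^2 + 7*j + 6)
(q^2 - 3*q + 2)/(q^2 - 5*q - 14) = (-q^2 + 3*q - 2)/(-q^2 + 5*q + 14)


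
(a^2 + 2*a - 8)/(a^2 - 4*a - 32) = (a - 2)/(a - 8)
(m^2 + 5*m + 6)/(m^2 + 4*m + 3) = (m + 2)/(m + 1)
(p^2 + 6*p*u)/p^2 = (p + 6*u)/p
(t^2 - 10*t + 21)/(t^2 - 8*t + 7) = (t - 3)/(t - 1)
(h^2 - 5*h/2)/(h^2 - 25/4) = 2*h/(2*h + 5)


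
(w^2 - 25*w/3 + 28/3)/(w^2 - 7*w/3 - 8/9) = 3*(-3*w^2 + 25*w - 28)/(-9*w^2 + 21*w + 8)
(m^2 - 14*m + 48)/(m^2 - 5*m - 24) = (m - 6)/(m + 3)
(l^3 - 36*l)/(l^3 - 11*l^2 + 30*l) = (l + 6)/(l - 5)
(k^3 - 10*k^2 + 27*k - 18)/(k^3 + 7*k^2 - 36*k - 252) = (k^2 - 4*k + 3)/(k^2 + 13*k + 42)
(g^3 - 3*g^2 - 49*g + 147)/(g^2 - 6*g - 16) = (-g^3 + 3*g^2 + 49*g - 147)/(-g^2 + 6*g + 16)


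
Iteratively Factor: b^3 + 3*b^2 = (b + 3)*(b^2) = b*(b + 3)*(b)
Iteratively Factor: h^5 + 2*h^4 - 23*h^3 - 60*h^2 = (h)*(h^4 + 2*h^3 - 23*h^2 - 60*h) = h*(h - 5)*(h^3 + 7*h^2 + 12*h) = h*(h - 5)*(h + 3)*(h^2 + 4*h) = h^2*(h - 5)*(h + 3)*(h + 4)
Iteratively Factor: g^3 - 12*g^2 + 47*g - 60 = (g - 3)*(g^2 - 9*g + 20) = (g - 5)*(g - 3)*(g - 4)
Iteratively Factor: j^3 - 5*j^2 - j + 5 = (j - 5)*(j^2 - 1) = (j - 5)*(j - 1)*(j + 1)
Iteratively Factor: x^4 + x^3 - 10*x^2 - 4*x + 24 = (x - 2)*(x^3 + 3*x^2 - 4*x - 12) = (x - 2)^2*(x^2 + 5*x + 6) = (x - 2)^2*(x + 3)*(x + 2)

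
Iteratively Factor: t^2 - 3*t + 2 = (t - 2)*(t - 1)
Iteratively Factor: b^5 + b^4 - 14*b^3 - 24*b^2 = (b - 4)*(b^4 + 5*b^3 + 6*b^2) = (b - 4)*(b + 3)*(b^3 + 2*b^2) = b*(b - 4)*(b + 3)*(b^2 + 2*b) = b^2*(b - 4)*(b + 3)*(b + 2)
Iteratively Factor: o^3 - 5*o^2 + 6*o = (o)*(o^2 - 5*o + 6) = o*(o - 3)*(o - 2)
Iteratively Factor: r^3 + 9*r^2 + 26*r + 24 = (r + 4)*(r^2 + 5*r + 6) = (r + 2)*(r + 4)*(r + 3)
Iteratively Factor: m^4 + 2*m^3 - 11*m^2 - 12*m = (m)*(m^3 + 2*m^2 - 11*m - 12) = m*(m + 4)*(m^2 - 2*m - 3) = m*(m - 3)*(m + 4)*(m + 1)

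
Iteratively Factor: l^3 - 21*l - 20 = (l - 5)*(l^2 + 5*l + 4) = (l - 5)*(l + 1)*(l + 4)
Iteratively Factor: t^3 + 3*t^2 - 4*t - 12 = (t - 2)*(t^2 + 5*t + 6) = (t - 2)*(t + 2)*(t + 3)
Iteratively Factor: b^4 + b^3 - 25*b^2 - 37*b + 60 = (b + 3)*(b^3 - 2*b^2 - 19*b + 20) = (b + 3)*(b + 4)*(b^2 - 6*b + 5) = (b - 1)*(b + 3)*(b + 4)*(b - 5)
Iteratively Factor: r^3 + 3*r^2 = (r)*(r^2 + 3*r) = r*(r + 3)*(r)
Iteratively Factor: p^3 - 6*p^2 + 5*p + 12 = (p - 4)*(p^2 - 2*p - 3) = (p - 4)*(p - 3)*(p + 1)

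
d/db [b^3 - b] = 3*b^2 - 1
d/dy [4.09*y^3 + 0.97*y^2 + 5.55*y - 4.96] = 12.27*y^2 + 1.94*y + 5.55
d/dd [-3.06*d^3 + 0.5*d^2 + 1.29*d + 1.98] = -9.18*d^2 + 1.0*d + 1.29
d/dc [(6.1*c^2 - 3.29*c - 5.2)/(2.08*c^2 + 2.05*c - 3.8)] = (19.3482*c^2 - 24.728*c + 23.162)/(4.3264*c^4 + 8.528*c^3 - 11.6055*c^2 - 15.58*c + 14.44)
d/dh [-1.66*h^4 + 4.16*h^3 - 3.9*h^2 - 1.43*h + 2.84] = -6.64*h^3 + 12.48*h^2 - 7.8*h - 1.43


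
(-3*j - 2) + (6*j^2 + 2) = 6*j^2 - 3*j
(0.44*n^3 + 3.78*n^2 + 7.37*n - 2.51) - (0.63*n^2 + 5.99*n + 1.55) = 0.44*n^3 + 3.15*n^2 + 1.38*n - 4.06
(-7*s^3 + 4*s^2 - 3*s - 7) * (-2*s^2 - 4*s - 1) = 14*s^5 + 20*s^4 - 3*s^3 + 22*s^2 + 31*s + 7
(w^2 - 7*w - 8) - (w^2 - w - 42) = 34 - 6*w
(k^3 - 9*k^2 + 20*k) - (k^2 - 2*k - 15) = k^3 - 10*k^2 + 22*k + 15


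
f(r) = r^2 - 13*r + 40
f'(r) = 2*r - 13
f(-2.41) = 77.14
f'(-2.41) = -17.82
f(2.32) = 15.22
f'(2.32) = -8.36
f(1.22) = 25.63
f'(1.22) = -10.56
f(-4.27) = 113.74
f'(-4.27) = -21.54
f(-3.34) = 94.58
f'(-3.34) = -19.68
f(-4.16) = 111.39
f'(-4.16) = -21.32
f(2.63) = 12.73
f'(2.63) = -7.74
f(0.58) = 32.80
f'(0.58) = -11.84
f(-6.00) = 154.00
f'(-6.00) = -25.00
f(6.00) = -2.00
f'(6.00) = -1.00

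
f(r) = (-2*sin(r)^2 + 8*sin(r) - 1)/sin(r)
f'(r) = (-4*sin(r)*cos(r) + 8*cos(r))/sin(r) - (-2*sin(r)^2 + 8*sin(r) - 1)*cos(r)/sin(r)^2 = cos(r)*cos(2*r)/sin(r)^2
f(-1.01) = 10.87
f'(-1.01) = -0.32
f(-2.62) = 11.00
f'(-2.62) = -1.76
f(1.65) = 5.00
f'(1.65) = 0.08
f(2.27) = 5.16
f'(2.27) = 0.19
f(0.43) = 4.77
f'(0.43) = 3.41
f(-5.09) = 5.07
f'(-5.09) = -0.31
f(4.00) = 10.83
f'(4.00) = 0.17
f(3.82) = 10.85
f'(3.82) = -0.42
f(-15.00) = 10.84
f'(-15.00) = -0.28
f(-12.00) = 5.06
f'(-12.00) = 1.24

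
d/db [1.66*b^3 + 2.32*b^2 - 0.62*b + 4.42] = 4.98*b^2 + 4.64*b - 0.62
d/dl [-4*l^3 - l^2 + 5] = 2*l*(-6*l - 1)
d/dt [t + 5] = 1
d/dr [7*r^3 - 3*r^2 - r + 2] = 21*r^2 - 6*r - 1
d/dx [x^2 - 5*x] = 2*x - 5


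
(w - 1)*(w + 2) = w^2 + w - 2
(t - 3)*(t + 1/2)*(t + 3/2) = t^3 - t^2 - 21*t/4 - 9/4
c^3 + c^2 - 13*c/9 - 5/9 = (c - 1)*(c + 1/3)*(c + 5/3)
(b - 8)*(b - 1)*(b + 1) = b^3 - 8*b^2 - b + 8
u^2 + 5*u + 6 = (u + 2)*(u + 3)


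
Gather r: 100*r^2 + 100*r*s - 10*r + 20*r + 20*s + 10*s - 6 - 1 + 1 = 100*r^2 + r*(100*s + 10) + 30*s - 6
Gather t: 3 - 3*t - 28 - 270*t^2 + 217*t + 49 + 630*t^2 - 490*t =360*t^2 - 276*t + 24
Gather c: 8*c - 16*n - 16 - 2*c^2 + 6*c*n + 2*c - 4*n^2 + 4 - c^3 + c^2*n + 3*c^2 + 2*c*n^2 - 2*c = -c^3 + c^2*(n + 1) + c*(2*n^2 + 6*n + 8) - 4*n^2 - 16*n - 12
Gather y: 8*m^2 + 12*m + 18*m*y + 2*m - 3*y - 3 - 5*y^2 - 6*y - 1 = 8*m^2 + 14*m - 5*y^2 + y*(18*m - 9) - 4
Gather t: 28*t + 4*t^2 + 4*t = 4*t^2 + 32*t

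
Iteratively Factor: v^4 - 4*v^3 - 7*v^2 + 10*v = (v + 2)*(v^3 - 6*v^2 + 5*v) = (v - 5)*(v + 2)*(v^2 - v) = v*(v - 5)*(v + 2)*(v - 1)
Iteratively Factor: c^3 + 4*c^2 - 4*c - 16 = (c + 2)*(c^2 + 2*c - 8) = (c + 2)*(c + 4)*(c - 2)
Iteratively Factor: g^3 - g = (g)*(g^2 - 1) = g*(g + 1)*(g - 1)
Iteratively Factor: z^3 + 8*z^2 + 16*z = (z)*(z^2 + 8*z + 16) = z*(z + 4)*(z + 4)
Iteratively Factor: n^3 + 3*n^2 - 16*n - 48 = (n + 3)*(n^2 - 16) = (n - 4)*(n + 3)*(n + 4)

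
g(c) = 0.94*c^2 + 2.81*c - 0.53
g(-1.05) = -2.44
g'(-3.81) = -4.35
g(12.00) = 168.55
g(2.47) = 12.15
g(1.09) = 3.65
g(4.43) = 30.37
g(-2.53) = -1.62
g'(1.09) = 4.86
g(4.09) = 26.69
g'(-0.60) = 1.68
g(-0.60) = -1.88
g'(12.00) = 25.37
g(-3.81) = 2.41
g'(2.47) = 7.45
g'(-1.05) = 0.84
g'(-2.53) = -1.95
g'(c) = 1.88*c + 2.81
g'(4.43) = 11.14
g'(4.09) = 10.50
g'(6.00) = 14.09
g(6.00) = 50.17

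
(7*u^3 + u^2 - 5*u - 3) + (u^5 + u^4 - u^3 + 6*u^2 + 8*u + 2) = u^5 + u^4 + 6*u^3 + 7*u^2 + 3*u - 1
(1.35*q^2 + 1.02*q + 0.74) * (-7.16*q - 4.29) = -9.666*q^3 - 13.0947*q^2 - 9.6742*q - 3.1746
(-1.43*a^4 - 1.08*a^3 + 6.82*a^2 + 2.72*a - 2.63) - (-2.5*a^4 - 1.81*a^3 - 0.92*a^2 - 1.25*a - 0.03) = 1.07*a^4 + 0.73*a^3 + 7.74*a^2 + 3.97*a - 2.6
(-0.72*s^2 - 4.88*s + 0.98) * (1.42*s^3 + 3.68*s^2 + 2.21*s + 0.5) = -1.0224*s^5 - 9.5792*s^4 - 18.158*s^3 - 7.5384*s^2 - 0.2742*s + 0.49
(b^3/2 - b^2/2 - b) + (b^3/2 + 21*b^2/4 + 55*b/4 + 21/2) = b^3 + 19*b^2/4 + 51*b/4 + 21/2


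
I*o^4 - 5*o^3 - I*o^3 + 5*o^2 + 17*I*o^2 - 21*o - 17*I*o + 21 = (o - 3*I)*(o + I)*(o + 7*I)*(I*o - I)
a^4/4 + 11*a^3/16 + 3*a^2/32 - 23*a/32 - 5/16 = (a/2 + 1/4)*(a/2 + 1)*(a - 1)*(a + 5/4)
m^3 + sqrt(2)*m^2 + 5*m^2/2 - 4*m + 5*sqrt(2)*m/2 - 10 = (m + 5/2)*(m - sqrt(2))*(m + 2*sqrt(2))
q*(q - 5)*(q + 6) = q^3 + q^2 - 30*q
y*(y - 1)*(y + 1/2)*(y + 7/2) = y^4 + 3*y^3 - 9*y^2/4 - 7*y/4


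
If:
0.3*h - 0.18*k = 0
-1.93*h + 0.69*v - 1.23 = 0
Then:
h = 0.357512953367876*v - 0.637305699481865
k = 0.595854922279793*v - 1.06217616580311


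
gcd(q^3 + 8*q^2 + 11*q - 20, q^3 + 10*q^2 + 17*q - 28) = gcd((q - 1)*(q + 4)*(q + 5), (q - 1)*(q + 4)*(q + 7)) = q^2 + 3*q - 4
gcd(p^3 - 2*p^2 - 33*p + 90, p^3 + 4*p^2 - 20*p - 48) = p + 6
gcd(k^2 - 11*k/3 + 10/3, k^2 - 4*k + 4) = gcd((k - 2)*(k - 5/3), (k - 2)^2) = k - 2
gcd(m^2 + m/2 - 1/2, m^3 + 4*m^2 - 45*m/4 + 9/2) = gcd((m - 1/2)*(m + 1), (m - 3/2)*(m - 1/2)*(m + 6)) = m - 1/2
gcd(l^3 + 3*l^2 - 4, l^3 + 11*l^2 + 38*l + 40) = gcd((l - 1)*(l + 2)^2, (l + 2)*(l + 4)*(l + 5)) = l + 2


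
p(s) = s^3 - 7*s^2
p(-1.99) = -35.60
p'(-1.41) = 25.70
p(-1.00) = -8.00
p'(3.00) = -15.00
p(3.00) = -36.00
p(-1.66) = -23.86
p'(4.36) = -4.01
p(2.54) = -28.77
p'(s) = 3*s^2 - 14*s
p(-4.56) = -240.37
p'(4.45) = -2.89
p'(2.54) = -16.21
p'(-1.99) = 39.74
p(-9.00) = -1296.00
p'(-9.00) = 369.00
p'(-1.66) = 31.51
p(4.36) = -50.19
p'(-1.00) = 17.00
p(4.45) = -50.50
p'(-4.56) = 126.22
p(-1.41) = -16.72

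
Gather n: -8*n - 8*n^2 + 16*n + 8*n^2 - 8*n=0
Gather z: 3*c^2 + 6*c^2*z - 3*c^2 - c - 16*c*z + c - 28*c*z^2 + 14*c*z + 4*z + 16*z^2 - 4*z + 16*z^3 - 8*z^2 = 16*z^3 + z^2*(8 - 28*c) + z*(6*c^2 - 2*c)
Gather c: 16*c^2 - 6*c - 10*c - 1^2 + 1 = 16*c^2 - 16*c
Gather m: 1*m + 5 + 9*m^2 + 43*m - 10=9*m^2 + 44*m - 5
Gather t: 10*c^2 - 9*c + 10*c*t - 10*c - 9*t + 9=10*c^2 - 19*c + t*(10*c - 9) + 9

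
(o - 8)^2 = o^2 - 16*o + 64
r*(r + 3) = r^2 + 3*r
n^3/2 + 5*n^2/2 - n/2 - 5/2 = (n/2 + 1/2)*(n - 1)*(n + 5)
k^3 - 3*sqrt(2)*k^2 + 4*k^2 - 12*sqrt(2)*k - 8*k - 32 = (k + 4)*(k - 4*sqrt(2))*(k + sqrt(2))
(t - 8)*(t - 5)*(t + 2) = t^3 - 11*t^2 + 14*t + 80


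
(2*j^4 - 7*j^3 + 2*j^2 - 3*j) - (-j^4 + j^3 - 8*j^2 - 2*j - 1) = 3*j^4 - 8*j^3 + 10*j^2 - j + 1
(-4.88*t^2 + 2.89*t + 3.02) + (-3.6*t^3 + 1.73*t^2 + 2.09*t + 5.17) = -3.6*t^3 - 3.15*t^2 + 4.98*t + 8.19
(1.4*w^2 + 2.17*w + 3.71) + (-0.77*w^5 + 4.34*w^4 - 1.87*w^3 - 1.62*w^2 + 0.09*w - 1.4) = -0.77*w^5 + 4.34*w^4 - 1.87*w^3 - 0.22*w^2 + 2.26*w + 2.31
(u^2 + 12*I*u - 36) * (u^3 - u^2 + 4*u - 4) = u^5 - u^4 + 12*I*u^4 - 32*u^3 - 12*I*u^3 + 32*u^2 + 48*I*u^2 - 144*u - 48*I*u + 144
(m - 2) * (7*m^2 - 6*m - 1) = 7*m^3 - 20*m^2 + 11*m + 2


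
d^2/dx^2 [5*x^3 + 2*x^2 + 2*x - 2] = 30*x + 4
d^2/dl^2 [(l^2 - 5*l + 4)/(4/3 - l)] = 48/(27*l^3 - 108*l^2 + 144*l - 64)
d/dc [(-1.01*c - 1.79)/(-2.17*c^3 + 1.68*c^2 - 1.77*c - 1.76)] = (-4.3834*c^3 - 9.9561*c^2 + 6.0144*c - 1.3907)/(4.7089*c^6 - 7.2912*c^5 + 10.5042*c^4 + 1.6912*c^3 - 2.7807*c^2 + 6.2304*c + 3.0976)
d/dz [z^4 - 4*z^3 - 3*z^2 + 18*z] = 4*z^3 - 12*z^2 - 6*z + 18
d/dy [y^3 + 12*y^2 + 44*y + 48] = 3*y^2 + 24*y + 44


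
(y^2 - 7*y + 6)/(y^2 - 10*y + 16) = (y^2 - 7*y + 6)/(y^2 - 10*y + 16)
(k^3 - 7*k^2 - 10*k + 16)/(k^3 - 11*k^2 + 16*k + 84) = (k^2 - 9*k + 8)/(k^2 - 13*k + 42)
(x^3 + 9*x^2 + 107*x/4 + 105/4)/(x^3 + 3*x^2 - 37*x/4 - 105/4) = (x + 3)/(x - 3)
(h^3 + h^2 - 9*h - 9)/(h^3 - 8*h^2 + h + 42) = (h^2 + 4*h + 3)/(h^2 - 5*h - 14)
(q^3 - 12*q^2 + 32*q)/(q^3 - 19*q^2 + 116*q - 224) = q/(q - 7)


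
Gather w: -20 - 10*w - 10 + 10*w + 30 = 0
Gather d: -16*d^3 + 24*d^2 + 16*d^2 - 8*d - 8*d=-16*d^3 + 40*d^2 - 16*d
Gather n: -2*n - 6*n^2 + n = -6*n^2 - n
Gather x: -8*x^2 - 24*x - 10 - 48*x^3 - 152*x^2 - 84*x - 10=-48*x^3 - 160*x^2 - 108*x - 20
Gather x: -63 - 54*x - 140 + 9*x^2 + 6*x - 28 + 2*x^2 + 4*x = 11*x^2 - 44*x - 231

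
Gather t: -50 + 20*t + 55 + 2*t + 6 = 22*t + 11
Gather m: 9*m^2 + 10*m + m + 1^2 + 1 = 9*m^2 + 11*m + 2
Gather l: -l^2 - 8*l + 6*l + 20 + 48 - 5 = -l^2 - 2*l + 63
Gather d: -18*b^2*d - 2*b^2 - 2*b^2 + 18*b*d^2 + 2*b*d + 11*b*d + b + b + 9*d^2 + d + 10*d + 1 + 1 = -4*b^2 + 2*b + d^2*(18*b + 9) + d*(-18*b^2 + 13*b + 11) + 2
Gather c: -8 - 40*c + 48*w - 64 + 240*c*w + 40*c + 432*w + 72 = 240*c*w + 480*w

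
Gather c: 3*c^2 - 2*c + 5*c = 3*c^2 + 3*c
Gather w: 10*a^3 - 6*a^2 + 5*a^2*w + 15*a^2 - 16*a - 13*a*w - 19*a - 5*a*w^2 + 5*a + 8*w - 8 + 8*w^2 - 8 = 10*a^3 + 9*a^2 - 30*a + w^2*(8 - 5*a) + w*(5*a^2 - 13*a + 8) - 16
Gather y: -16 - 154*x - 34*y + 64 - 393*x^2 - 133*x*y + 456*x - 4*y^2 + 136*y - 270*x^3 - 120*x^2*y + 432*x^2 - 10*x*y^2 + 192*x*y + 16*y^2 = -270*x^3 + 39*x^2 + 302*x + y^2*(12 - 10*x) + y*(-120*x^2 + 59*x + 102) + 48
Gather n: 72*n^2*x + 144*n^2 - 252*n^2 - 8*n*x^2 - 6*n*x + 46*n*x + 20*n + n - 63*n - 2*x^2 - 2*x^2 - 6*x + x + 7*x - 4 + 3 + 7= n^2*(72*x - 108) + n*(-8*x^2 + 40*x - 42) - 4*x^2 + 2*x + 6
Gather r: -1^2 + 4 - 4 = -1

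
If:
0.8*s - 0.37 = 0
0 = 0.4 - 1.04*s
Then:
No Solution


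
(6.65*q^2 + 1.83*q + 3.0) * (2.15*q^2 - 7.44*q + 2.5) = 14.2975*q^4 - 45.5415*q^3 + 9.4598*q^2 - 17.745*q + 7.5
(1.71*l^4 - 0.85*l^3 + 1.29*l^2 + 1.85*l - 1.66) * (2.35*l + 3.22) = 4.0185*l^5 + 3.5087*l^4 + 0.2945*l^3 + 8.5013*l^2 + 2.056*l - 5.3452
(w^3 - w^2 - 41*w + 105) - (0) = w^3 - w^2 - 41*w + 105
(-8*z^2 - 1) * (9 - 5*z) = 40*z^3 - 72*z^2 + 5*z - 9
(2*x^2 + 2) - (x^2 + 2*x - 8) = x^2 - 2*x + 10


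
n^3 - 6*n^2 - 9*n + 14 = (n - 7)*(n - 1)*(n + 2)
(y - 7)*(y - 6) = y^2 - 13*y + 42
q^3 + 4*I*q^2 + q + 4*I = (q - I)*(q + I)*(q + 4*I)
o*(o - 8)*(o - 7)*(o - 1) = o^4 - 16*o^3 + 71*o^2 - 56*o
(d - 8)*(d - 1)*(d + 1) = d^3 - 8*d^2 - d + 8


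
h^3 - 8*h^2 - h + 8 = (h - 8)*(h - 1)*(h + 1)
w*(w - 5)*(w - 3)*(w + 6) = w^4 - 2*w^3 - 33*w^2 + 90*w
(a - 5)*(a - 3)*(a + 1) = a^3 - 7*a^2 + 7*a + 15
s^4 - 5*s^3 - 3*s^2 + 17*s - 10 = (s - 5)*(s - 1)^2*(s + 2)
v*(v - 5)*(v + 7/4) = v^3 - 13*v^2/4 - 35*v/4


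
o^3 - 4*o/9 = o*(o - 2/3)*(o + 2/3)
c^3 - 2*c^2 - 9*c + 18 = (c - 3)*(c - 2)*(c + 3)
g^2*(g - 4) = g^3 - 4*g^2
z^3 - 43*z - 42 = (z - 7)*(z + 1)*(z + 6)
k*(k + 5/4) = k^2 + 5*k/4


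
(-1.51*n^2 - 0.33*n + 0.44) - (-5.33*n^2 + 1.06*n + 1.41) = 3.82*n^2 - 1.39*n - 0.97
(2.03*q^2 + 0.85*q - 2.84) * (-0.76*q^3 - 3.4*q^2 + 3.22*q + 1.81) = -1.5428*q^5 - 7.548*q^4 + 5.805*q^3 + 16.0673*q^2 - 7.6063*q - 5.1404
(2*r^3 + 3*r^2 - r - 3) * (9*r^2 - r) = 18*r^5 + 25*r^4 - 12*r^3 - 26*r^2 + 3*r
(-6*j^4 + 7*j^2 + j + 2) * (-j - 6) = 6*j^5 + 36*j^4 - 7*j^3 - 43*j^2 - 8*j - 12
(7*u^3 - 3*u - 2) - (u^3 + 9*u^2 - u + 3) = 6*u^3 - 9*u^2 - 2*u - 5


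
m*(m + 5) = m^2 + 5*m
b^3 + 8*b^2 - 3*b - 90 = (b - 3)*(b + 5)*(b + 6)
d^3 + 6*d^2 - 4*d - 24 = (d - 2)*(d + 2)*(d + 6)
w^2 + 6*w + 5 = (w + 1)*(w + 5)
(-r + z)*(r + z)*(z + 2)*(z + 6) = -r^2*z^2 - 8*r^2*z - 12*r^2 + z^4 + 8*z^3 + 12*z^2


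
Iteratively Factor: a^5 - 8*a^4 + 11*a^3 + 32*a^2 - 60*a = (a - 5)*(a^4 - 3*a^3 - 4*a^2 + 12*a) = (a - 5)*(a - 2)*(a^3 - a^2 - 6*a) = (a - 5)*(a - 2)*(a + 2)*(a^2 - 3*a) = a*(a - 5)*(a - 2)*(a + 2)*(a - 3)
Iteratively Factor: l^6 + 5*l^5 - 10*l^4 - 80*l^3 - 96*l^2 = (l)*(l^5 + 5*l^4 - 10*l^3 - 80*l^2 - 96*l) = l*(l + 3)*(l^4 + 2*l^3 - 16*l^2 - 32*l) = l*(l - 4)*(l + 3)*(l^3 + 6*l^2 + 8*l) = l*(l - 4)*(l + 3)*(l + 4)*(l^2 + 2*l) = l^2*(l - 4)*(l + 3)*(l + 4)*(l + 2)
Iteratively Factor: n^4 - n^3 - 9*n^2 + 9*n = (n - 3)*(n^3 + 2*n^2 - 3*n) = n*(n - 3)*(n^2 + 2*n - 3) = n*(n - 3)*(n + 3)*(n - 1)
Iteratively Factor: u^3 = (u)*(u^2) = u^2*(u)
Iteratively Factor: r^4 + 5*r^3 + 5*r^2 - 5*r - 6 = (r + 1)*(r^3 + 4*r^2 + r - 6) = (r + 1)*(r + 3)*(r^2 + r - 2) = (r + 1)*(r + 2)*(r + 3)*(r - 1)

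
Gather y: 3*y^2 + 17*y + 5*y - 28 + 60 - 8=3*y^2 + 22*y + 24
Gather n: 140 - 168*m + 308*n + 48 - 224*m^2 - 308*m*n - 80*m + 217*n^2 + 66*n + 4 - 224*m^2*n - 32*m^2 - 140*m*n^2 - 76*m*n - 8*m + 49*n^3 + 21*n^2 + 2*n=-256*m^2 - 256*m + 49*n^3 + n^2*(238 - 140*m) + n*(-224*m^2 - 384*m + 376) + 192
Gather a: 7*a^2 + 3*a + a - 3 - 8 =7*a^2 + 4*a - 11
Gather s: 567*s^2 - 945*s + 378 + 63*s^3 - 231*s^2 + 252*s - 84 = 63*s^3 + 336*s^2 - 693*s + 294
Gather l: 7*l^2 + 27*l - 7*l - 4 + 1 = 7*l^2 + 20*l - 3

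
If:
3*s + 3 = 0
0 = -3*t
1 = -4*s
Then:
No Solution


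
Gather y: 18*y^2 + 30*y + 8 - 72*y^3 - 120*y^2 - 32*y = -72*y^3 - 102*y^2 - 2*y + 8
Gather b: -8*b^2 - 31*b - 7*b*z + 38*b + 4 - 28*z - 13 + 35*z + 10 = -8*b^2 + b*(7 - 7*z) + 7*z + 1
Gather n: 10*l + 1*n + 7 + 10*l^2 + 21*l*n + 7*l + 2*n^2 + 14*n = 10*l^2 + 17*l + 2*n^2 + n*(21*l + 15) + 7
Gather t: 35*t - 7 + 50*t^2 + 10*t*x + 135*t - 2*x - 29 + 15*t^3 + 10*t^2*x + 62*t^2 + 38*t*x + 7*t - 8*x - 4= 15*t^3 + t^2*(10*x + 112) + t*(48*x + 177) - 10*x - 40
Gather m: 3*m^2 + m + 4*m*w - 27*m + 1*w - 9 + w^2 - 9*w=3*m^2 + m*(4*w - 26) + w^2 - 8*w - 9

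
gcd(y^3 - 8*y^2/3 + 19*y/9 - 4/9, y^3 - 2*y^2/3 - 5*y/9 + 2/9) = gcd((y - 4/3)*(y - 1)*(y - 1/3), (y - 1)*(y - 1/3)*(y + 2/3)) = y^2 - 4*y/3 + 1/3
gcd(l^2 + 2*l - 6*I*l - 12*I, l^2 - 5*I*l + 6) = l - 6*I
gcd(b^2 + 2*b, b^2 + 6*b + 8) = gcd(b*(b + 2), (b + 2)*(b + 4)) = b + 2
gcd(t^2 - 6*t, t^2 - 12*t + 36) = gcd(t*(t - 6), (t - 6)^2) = t - 6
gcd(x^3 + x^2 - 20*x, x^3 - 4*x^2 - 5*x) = x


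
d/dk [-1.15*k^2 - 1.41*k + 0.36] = -2.3*k - 1.41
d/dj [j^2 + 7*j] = 2*j + 7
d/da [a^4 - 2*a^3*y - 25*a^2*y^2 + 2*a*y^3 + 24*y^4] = 4*a^3 - 6*a^2*y - 50*a*y^2 + 2*y^3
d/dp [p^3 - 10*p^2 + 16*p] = 3*p^2 - 20*p + 16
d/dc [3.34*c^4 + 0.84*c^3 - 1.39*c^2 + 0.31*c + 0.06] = 13.36*c^3 + 2.52*c^2 - 2.78*c + 0.31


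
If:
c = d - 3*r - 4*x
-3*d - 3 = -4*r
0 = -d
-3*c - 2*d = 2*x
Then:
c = 9/20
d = 0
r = 3/4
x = -27/40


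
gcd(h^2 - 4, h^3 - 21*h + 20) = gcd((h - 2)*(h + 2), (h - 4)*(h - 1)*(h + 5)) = 1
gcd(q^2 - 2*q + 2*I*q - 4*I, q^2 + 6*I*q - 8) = q + 2*I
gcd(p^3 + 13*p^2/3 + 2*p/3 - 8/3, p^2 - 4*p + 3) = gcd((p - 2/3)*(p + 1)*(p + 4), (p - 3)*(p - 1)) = 1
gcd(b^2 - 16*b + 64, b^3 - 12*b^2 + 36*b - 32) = b - 8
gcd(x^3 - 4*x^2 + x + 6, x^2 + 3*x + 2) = x + 1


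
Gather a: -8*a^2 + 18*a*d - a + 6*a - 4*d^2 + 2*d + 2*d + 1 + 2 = -8*a^2 + a*(18*d + 5) - 4*d^2 + 4*d + 3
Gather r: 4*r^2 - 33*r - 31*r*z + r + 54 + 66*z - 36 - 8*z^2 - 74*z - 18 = 4*r^2 + r*(-31*z - 32) - 8*z^2 - 8*z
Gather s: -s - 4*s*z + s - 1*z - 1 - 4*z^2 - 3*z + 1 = -4*s*z - 4*z^2 - 4*z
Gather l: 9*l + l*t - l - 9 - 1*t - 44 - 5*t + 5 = l*(t + 8) - 6*t - 48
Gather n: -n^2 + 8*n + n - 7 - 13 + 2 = -n^2 + 9*n - 18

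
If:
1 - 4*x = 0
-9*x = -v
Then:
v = 9/4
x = 1/4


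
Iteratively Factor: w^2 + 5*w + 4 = (w + 4)*(w + 1)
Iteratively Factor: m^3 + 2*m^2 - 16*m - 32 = (m - 4)*(m^2 + 6*m + 8) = (m - 4)*(m + 4)*(m + 2)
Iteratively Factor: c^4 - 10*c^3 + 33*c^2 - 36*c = (c - 4)*(c^3 - 6*c^2 + 9*c) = c*(c - 4)*(c^2 - 6*c + 9) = c*(c - 4)*(c - 3)*(c - 3)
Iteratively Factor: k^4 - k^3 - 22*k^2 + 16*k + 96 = (k + 2)*(k^3 - 3*k^2 - 16*k + 48) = (k - 4)*(k + 2)*(k^2 + k - 12) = (k - 4)*(k + 2)*(k + 4)*(k - 3)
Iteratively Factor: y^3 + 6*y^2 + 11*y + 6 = (y + 1)*(y^2 + 5*y + 6) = (y + 1)*(y + 3)*(y + 2)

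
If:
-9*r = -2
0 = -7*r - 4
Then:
No Solution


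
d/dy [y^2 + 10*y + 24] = 2*y + 10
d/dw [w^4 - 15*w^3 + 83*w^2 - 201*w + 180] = 4*w^3 - 45*w^2 + 166*w - 201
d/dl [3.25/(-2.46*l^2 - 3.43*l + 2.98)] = (15.99*l + 11.1475)/(2.46*l^2 + 3.43*l - 2.98)^2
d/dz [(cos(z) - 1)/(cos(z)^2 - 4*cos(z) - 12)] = (cos(z)^2 - 2*cos(z) + 16)*sin(z)/(sin(z)^2 + 4*cos(z) + 11)^2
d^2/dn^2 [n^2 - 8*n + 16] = 2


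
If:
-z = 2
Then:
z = -2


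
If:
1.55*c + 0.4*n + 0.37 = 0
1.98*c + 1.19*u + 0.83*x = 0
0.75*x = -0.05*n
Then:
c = 3.87096774193548*x - 0.238709677419355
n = -15.0*x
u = 0.397180807806994 - 7.13824884792627*x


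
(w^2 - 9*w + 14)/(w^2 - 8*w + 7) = (w - 2)/(w - 1)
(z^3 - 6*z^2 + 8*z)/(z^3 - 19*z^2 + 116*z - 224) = z*(z - 2)/(z^2 - 15*z + 56)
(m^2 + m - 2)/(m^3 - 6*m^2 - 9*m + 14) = 1/(m - 7)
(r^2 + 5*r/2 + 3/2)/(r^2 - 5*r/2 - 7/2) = (2*r + 3)/(2*r - 7)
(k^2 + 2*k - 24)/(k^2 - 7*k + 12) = (k + 6)/(k - 3)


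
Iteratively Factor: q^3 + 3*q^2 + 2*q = (q + 2)*(q^2 + q) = (q + 1)*(q + 2)*(q)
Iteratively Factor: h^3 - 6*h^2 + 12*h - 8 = (h - 2)*(h^2 - 4*h + 4) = (h - 2)^2*(h - 2)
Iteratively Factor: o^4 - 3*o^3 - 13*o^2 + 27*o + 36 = (o - 4)*(o^3 + o^2 - 9*o - 9) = (o - 4)*(o - 3)*(o^2 + 4*o + 3) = (o - 4)*(o - 3)*(o + 1)*(o + 3)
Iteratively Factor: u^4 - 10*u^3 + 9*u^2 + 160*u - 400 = (u - 5)*(u^3 - 5*u^2 - 16*u + 80) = (u - 5)^2*(u^2 - 16) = (u - 5)^2*(u + 4)*(u - 4)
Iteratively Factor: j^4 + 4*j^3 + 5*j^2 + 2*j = (j + 1)*(j^3 + 3*j^2 + 2*j) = (j + 1)*(j + 2)*(j^2 + j) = j*(j + 1)*(j + 2)*(j + 1)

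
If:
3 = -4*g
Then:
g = -3/4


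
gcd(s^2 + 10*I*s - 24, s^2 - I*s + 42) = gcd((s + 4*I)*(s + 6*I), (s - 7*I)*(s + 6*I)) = s + 6*I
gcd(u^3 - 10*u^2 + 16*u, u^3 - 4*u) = u^2 - 2*u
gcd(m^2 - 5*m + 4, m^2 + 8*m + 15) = 1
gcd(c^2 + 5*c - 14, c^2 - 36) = 1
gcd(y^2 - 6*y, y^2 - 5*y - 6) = y - 6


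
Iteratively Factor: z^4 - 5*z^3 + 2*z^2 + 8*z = (z - 4)*(z^3 - z^2 - 2*z) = z*(z - 4)*(z^2 - z - 2) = z*(z - 4)*(z - 2)*(z + 1)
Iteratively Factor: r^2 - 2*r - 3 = (r - 3)*(r + 1)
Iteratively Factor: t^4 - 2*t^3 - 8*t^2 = (t + 2)*(t^3 - 4*t^2) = t*(t + 2)*(t^2 - 4*t) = t*(t - 4)*(t + 2)*(t)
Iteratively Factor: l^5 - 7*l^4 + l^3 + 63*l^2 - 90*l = (l - 2)*(l^4 - 5*l^3 - 9*l^2 + 45*l) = (l - 2)*(l + 3)*(l^3 - 8*l^2 + 15*l) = l*(l - 2)*(l + 3)*(l^2 - 8*l + 15) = l*(l - 3)*(l - 2)*(l + 3)*(l - 5)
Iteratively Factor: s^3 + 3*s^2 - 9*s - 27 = (s + 3)*(s^2 - 9) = (s - 3)*(s + 3)*(s + 3)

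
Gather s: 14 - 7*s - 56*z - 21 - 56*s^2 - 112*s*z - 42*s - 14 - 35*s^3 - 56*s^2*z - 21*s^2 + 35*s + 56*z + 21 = -35*s^3 + s^2*(-56*z - 77) + s*(-112*z - 14)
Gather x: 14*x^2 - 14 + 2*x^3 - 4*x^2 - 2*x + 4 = 2*x^3 + 10*x^2 - 2*x - 10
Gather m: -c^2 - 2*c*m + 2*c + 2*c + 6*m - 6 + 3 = -c^2 + 4*c + m*(6 - 2*c) - 3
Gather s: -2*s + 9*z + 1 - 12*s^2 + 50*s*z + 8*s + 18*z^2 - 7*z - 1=-12*s^2 + s*(50*z + 6) + 18*z^2 + 2*z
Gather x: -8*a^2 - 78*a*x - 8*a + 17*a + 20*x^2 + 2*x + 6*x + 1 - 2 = -8*a^2 + 9*a + 20*x^2 + x*(8 - 78*a) - 1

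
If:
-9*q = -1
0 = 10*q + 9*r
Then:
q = 1/9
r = -10/81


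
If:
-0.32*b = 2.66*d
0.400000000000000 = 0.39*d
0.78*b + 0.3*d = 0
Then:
No Solution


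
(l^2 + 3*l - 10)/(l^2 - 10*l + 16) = (l + 5)/(l - 8)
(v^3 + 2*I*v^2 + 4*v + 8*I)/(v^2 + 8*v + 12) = (v^3 + 2*I*v^2 + 4*v + 8*I)/(v^2 + 8*v + 12)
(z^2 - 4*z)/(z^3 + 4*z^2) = (z - 4)/(z*(z + 4))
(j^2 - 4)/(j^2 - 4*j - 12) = (j - 2)/(j - 6)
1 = 1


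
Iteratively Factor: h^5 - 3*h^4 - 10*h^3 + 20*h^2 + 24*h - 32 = (h + 2)*(h^4 - 5*h^3 + 20*h - 16) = (h - 2)*(h + 2)*(h^3 - 3*h^2 - 6*h + 8) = (h - 2)*(h + 2)^2*(h^2 - 5*h + 4) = (h - 2)*(h - 1)*(h + 2)^2*(h - 4)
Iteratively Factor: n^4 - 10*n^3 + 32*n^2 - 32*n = (n - 4)*(n^3 - 6*n^2 + 8*n) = n*(n - 4)*(n^2 - 6*n + 8) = n*(n - 4)^2*(n - 2)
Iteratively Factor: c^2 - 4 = (c + 2)*(c - 2)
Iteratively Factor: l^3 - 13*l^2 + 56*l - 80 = (l - 5)*(l^2 - 8*l + 16) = (l - 5)*(l - 4)*(l - 4)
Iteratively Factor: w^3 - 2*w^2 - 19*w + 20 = (w - 5)*(w^2 + 3*w - 4) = (w - 5)*(w + 4)*(w - 1)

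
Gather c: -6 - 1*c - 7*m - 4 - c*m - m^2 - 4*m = c*(-m - 1) - m^2 - 11*m - 10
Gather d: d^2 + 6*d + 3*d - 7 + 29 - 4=d^2 + 9*d + 18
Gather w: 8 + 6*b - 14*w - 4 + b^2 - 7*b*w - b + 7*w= b^2 + 5*b + w*(-7*b - 7) + 4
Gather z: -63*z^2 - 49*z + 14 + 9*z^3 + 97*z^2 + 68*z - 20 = 9*z^3 + 34*z^2 + 19*z - 6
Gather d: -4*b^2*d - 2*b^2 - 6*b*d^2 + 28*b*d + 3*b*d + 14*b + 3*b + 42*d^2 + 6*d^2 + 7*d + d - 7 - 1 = -2*b^2 + 17*b + d^2*(48 - 6*b) + d*(-4*b^2 + 31*b + 8) - 8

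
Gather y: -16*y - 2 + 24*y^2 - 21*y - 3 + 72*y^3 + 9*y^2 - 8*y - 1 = 72*y^3 + 33*y^2 - 45*y - 6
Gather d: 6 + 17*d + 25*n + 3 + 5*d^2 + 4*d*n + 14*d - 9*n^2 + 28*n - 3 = 5*d^2 + d*(4*n + 31) - 9*n^2 + 53*n + 6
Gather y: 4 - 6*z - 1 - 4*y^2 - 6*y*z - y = -4*y^2 + y*(-6*z - 1) - 6*z + 3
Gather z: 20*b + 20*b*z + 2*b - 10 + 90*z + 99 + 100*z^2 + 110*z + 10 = 22*b + 100*z^2 + z*(20*b + 200) + 99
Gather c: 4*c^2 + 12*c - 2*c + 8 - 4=4*c^2 + 10*c + 4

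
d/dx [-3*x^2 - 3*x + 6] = -6*x - 3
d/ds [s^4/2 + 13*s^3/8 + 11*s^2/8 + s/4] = 2*s^3 + 39*s^2/8 + 11*s/4 + 1/4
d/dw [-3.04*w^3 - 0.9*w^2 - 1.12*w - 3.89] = -9.12*w^2 - 1.8*w - 1.12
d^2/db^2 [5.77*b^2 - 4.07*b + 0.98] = 11.5400000000000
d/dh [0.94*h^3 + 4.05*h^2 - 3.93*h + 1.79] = 2.82*h^2 + 8.1*h - 3.93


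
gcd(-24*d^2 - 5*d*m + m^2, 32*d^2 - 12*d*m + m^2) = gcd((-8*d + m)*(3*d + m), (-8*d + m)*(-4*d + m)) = 8*d - m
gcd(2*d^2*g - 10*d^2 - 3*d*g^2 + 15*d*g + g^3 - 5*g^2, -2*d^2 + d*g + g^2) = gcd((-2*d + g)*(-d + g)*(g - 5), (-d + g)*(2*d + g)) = d - g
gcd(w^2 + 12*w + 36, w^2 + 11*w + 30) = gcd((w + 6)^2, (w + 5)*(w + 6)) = w + 6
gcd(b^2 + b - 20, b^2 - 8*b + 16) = b - 4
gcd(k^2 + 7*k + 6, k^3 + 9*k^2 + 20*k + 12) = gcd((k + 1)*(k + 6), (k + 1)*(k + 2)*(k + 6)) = k^2 + 7*k + 6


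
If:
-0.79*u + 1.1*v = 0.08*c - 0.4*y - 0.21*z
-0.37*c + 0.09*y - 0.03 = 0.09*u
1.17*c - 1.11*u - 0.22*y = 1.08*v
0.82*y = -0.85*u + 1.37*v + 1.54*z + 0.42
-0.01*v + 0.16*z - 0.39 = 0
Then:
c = 0.40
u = 0.74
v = -0.89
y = 2.74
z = 2.38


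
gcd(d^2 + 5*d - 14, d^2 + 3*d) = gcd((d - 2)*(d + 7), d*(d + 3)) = 1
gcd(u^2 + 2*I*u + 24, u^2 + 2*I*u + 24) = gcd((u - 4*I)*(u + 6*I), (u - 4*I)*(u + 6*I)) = u^2 + 2*I*u + 24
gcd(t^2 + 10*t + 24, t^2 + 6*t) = t + 6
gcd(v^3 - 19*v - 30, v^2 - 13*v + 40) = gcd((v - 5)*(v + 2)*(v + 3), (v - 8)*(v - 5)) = v - 5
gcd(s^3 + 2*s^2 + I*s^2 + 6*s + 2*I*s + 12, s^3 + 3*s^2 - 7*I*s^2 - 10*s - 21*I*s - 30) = s - 2*I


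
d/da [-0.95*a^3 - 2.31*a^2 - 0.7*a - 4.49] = -2.85*a^2 - 4.62*a - 0.7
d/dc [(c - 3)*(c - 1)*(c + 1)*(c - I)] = 4*c^3 + c^2*(-9 - 3*I) + c*(-2 + 6*I) + 3 + I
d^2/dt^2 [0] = 0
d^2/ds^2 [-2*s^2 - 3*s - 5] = -4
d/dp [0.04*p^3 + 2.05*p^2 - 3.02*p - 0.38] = 0.12*p^2 + 4.1*p - 3.02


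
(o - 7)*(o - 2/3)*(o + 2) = o^3 - 17*o^2/3 - 32*o/3 + 28/3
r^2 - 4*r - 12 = (r - 6)*(r + 2)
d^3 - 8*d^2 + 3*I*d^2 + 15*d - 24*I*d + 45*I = (d - 5)*(d - 3)*(d + 3*I)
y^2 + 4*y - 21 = (y - 3)*(y + 7)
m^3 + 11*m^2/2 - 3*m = m*(m - 1/2)*(m + 6)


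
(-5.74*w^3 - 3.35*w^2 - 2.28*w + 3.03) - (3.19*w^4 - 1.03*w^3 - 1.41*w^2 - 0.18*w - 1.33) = -3.19*w^4 - 4.71*w^3 - 1.94*w^2 - 2.1*w + 4.36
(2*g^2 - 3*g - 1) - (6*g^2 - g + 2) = -4*g^2 - 2*g - 3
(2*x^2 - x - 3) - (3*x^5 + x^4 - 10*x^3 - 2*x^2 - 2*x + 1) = -3*x^5 - x^4 + 10*x^3 + 4*x^2 + x - 4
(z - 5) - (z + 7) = -12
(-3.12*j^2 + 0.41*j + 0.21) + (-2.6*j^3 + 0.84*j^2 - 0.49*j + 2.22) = -2.6*j^3 - 2.28*j^2 - 0.08*j + 2.43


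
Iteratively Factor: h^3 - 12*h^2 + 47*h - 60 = (h - 4)*(h^2 - 8*h + 15) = (h - 5)*(h - 4)*(h - 3)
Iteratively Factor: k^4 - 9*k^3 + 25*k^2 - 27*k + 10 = (k - 5)*(k^3 - 4*k^2 + 5*k - 2) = (k - 5)*(k - 1)*(k^2 - 3*k + 2) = (k - 5)*(k - 2)*(k - 1)*(k - 1)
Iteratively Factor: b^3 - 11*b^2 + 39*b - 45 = (b - 3)*(b^2 - 8*b + 15) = (b - 3)^2*(b - 5)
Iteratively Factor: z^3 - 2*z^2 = (z)*(z^2 - 2*z) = z*(z - 2)*(z)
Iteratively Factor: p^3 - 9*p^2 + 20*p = (p - 4)*(p^2 - 5*p) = p*(p - 4)*(p - 5)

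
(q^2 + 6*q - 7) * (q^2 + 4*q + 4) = q^4 + 10*q^3 + 21*q^2 - 4*q - 28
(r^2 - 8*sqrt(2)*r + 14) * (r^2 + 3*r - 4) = r^4 - 8*sqrt(2)*r^3 + 3*r^3 - 24*sqrt(2)*r^2 + 10*r^2 + 42*r + 32*sqrt(2)*r - 56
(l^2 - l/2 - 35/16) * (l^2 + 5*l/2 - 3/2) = l^4 + 2*l^3 - 79*l^2/16 - 151*l/32 + 105/32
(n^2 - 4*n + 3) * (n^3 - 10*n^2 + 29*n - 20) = n^5 - 14*n^4 + 72*n^3 - 166*n^2 + 167*n - 60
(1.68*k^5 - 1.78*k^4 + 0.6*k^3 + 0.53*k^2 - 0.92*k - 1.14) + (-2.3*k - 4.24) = 1.68*k^5 - 1.78*k^4 + 0.6*k^3 + 0.53*k^2 - 3.22*k - 5.38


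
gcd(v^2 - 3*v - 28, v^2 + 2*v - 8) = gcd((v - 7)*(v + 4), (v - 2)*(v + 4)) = v + 4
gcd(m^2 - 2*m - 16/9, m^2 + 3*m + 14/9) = m + 2/3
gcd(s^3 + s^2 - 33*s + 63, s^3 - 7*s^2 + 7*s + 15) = s - 3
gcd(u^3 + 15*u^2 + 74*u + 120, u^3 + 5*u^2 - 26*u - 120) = u^2 + 10*u + 24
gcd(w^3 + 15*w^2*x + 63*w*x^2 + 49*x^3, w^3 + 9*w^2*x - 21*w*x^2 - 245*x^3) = w^2 + 14*w*x + 49*x^2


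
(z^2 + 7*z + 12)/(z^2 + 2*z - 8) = (z + 3)/(z - 2)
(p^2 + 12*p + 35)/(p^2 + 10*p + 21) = (p + 5)/(p + 3)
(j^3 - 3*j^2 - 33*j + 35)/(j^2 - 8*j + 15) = (j^3 - 3*j^2 - 33*j + 35)/(j^2 - 8*j + 15)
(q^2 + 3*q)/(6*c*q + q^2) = (q + 3)/(6*c + q)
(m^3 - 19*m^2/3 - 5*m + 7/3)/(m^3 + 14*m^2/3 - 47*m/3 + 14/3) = (m^2 - 6*m - 7)/(m^2 + 5*m - 14)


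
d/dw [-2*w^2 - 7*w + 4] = -4*w - 7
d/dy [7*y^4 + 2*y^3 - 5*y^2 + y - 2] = 28*y^3 + 6*y^2 - 10*y + 1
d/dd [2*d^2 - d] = 4*d - 1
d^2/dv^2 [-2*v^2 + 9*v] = -4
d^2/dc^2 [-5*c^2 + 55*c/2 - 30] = -10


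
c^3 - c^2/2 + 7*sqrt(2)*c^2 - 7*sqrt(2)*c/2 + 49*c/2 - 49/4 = (c - 1/2)*(c + 7*sqrt(2)/2)^2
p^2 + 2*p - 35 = (p - 5)*(p + 7)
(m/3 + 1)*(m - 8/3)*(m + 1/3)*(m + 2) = m^4/3 + 8*m^3/9 - 59*m^2/27 - 166*m/27 - 16/9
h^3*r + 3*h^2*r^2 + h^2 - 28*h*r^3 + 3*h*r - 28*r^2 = (h - 4*r)*(h + 7*r)*(h*r + 1)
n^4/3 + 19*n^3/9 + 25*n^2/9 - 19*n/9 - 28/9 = (n/3 + 1/3)*(n - 1)*(n + 7/3)*(n + 4)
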